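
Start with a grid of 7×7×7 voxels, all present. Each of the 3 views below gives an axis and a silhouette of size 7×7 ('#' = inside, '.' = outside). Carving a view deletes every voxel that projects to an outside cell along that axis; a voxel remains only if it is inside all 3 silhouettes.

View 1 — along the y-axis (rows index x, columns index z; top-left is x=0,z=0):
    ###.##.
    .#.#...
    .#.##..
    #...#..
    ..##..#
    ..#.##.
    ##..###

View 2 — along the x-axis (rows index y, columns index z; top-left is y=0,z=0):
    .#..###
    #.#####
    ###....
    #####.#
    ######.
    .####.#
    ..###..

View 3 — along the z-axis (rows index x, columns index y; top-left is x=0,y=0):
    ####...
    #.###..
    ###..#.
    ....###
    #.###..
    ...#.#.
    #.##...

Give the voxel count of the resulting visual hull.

|visual hull| = 53

start: 7×7×7 = 343 voxels
  1. axis=1 (XZ plane), |mask|=23  ⇒  voxels=161
  2. axis=0 (YZ plane), |mask|=33  ⇒  voxels=112
  3. axis=2 (XY plane), |mask|=24  ⇒  voxels=53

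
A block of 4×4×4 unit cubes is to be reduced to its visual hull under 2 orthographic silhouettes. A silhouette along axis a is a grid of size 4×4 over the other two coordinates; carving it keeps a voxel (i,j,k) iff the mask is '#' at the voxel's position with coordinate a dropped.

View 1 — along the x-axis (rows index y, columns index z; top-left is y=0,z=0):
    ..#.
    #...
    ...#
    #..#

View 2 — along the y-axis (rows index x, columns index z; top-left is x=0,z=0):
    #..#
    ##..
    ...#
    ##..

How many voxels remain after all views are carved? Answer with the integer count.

remaining voxels: 10

start: 4×4×4 = 64 voxels
carve view 1 (along x, YZ-mask fill 5/16): 20 voxels remain
carve view 2 (along y, XZ-mask fill 7/16): 10 voxels remain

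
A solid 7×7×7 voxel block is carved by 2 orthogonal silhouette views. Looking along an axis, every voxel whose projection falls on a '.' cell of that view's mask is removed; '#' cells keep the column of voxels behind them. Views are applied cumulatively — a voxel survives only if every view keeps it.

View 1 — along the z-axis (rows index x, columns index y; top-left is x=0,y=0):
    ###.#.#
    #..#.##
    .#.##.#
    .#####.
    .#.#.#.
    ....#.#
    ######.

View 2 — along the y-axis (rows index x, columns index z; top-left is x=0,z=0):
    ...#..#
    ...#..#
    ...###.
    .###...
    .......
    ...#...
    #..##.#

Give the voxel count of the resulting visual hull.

start: 7×7×7 = 343 voxels
after view 1 [z-axis, 29 of 49 cells solid] → remaining = 203
after view 2 [y-axis, 15 of 49 cells solid] → remaining = 71

voxel count = 71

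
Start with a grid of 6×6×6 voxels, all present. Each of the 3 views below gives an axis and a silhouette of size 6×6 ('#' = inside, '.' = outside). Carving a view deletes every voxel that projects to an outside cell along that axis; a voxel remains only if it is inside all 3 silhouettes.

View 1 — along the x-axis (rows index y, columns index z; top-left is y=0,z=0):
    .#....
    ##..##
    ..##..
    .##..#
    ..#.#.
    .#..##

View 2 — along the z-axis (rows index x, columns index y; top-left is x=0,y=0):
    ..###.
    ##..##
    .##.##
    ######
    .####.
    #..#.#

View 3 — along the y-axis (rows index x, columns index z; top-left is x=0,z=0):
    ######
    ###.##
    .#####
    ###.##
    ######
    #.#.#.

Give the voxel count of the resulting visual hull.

full grid |V| = 216
after view 1 [x-axis, 15 of 36 cells solid] → remaining = 90
after view 2 [z-axis, 24 of 36 cells solid] → remaining = 61
after view 3 [y-axis, 30 of 36 cells solid] → remaining = 54

54 voxels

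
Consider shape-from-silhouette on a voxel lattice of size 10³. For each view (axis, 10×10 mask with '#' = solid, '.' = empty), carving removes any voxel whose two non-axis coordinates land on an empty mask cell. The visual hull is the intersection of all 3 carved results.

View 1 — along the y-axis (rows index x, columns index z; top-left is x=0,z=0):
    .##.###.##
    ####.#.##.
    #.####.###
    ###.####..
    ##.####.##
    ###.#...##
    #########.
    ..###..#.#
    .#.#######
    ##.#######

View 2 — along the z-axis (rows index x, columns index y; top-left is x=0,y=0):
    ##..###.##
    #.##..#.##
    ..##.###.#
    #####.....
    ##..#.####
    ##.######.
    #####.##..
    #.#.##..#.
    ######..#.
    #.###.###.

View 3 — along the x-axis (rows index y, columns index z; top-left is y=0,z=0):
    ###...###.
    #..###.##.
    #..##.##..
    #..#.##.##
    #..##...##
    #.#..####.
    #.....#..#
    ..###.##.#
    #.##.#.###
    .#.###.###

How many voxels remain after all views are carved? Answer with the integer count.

start: 10×10×10 = 1000 voxels
  1. axis=1 (XZ plane), |mask|=74  ⇒  voxels=740
  2. axis=2 (XY plane), |mask|=65  ⇒  voxels=485
  3. axis=0 (YZ plane), |mask|=57  ⇒  voxels=265

remaining voxels: 265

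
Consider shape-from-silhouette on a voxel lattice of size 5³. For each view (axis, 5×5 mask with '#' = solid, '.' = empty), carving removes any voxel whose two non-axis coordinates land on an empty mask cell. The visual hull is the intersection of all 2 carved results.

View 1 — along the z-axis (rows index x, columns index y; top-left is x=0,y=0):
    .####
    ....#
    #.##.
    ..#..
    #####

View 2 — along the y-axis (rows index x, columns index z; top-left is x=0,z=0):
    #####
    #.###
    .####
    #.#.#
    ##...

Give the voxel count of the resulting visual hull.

remaining voxels: 49

start: 5×5×5 = 125 voxels
carve view 1 (along z, XY-mask fill 14/25): 70 voxels remain
carve view 2 (along y, XZ-mask fill 18/25): 49 voxels remain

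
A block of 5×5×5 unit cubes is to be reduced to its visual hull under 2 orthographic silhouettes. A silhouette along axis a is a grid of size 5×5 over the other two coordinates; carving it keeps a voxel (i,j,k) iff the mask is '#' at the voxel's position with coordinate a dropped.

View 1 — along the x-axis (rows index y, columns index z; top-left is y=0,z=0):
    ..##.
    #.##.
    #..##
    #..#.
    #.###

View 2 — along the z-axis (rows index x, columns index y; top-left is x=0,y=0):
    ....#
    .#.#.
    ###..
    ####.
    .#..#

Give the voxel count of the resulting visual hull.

voxel count = 34

start: 5×5×5 = 125 voxels
  1. axis=0 (YZ plane), |mask|=14  ⇒  voxels=70
  2. axis=2 (XY plane), |mask|=12  ⇒  voxels=34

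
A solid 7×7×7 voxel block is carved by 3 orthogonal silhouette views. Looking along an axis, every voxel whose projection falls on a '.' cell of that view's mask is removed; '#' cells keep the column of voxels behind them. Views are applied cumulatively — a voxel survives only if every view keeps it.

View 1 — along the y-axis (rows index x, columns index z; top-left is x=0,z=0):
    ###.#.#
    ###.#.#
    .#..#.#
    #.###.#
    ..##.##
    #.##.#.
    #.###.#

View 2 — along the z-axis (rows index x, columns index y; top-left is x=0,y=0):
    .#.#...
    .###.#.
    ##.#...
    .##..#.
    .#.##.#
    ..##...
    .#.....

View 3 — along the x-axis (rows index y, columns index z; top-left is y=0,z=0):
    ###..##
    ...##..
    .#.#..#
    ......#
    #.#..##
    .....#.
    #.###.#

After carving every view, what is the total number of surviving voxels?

remaining voxels: 25

start: 7×7×7 = 343 voxels
after view 1 [y-axis, 31 of 49 cells solid] → remaining = 217
after view 2 [z-axis, 19 of 49 cells solid] → remaining = 83
after view 3 [x-axis, 21 of 49 cells solid] → remaining = 25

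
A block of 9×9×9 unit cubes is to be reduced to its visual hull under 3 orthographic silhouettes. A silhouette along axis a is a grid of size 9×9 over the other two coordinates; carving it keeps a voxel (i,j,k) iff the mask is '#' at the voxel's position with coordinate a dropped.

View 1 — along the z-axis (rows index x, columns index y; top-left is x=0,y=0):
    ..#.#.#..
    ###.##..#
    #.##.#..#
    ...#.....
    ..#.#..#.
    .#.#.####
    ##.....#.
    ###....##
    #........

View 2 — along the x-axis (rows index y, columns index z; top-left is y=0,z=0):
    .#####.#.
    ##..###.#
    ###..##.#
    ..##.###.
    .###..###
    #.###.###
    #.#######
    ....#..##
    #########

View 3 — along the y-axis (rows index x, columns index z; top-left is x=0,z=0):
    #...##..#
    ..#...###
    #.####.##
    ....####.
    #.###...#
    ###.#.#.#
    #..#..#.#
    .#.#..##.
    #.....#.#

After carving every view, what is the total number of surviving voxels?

voxel count = 106

initial block: 9^3 = 729
after view 1 [z-axis, 33 of 81 cells solid] → remaining = 297
after view 2 [x-axis, 56 of 81 cells solid] → remaining = 202
after view 3 [y-axis, 41 of 81 cells solid] → remaining = 106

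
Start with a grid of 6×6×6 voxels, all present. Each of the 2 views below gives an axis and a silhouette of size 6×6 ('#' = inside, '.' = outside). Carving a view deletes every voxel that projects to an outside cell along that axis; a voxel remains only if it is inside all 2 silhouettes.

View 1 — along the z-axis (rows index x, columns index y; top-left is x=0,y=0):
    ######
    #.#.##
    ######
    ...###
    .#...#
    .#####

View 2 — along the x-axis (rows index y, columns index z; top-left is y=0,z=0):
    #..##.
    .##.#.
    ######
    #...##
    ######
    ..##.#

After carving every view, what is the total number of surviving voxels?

start: 6×6×6 = 216 voxels
after view 1 [z-axis, 26 of 36 cells solid] → remaining = 156
after view 2 [x-axis, 24 of 36 cells solid] → remaining = 105

105 voxels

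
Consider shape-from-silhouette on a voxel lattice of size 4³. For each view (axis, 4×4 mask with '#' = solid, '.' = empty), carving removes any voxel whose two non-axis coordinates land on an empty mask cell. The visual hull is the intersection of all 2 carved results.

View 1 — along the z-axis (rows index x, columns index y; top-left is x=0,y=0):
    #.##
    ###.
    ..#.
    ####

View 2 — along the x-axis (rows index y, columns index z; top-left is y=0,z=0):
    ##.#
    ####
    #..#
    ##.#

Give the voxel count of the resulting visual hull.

31 voxels

initial block: 4^3 = 64
  1. axis=2 (XY plane), |mask|=11  ⇒  voxels=44
  2. axis=0 (YZ plane), |mask|=12  ⇒  voxels=31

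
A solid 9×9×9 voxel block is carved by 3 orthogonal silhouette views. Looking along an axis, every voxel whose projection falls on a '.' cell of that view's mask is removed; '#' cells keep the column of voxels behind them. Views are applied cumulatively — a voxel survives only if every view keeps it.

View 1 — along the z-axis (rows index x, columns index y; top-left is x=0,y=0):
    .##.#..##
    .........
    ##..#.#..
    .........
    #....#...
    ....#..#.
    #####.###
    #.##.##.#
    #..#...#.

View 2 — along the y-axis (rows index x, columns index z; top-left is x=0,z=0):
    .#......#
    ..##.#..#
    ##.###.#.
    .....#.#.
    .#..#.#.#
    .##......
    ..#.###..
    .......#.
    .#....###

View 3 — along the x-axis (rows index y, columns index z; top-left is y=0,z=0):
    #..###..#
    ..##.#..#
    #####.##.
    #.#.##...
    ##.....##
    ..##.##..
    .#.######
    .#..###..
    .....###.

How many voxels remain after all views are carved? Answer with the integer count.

full grid |V| = 729
step 1: project along z, AND mask (30/81) → |grid| = 270
step 2: project along y, AND mask (29/81) → |grid| = 96
step 3: project along x, AND mask (42/81) → |grid| = 48

remaining voxels: 48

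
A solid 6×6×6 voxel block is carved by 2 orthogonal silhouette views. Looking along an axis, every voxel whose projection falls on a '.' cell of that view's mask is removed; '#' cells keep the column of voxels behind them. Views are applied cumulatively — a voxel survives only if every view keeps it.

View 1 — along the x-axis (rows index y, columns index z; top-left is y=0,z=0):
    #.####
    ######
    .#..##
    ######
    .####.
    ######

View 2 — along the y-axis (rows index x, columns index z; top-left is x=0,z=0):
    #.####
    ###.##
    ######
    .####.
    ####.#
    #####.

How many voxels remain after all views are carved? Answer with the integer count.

full grid |V| = 216
[1] x-view keeps 30 columns → grid now 180
[2] y-view keeps 30 columns → grid now 150

|visual hull| = 150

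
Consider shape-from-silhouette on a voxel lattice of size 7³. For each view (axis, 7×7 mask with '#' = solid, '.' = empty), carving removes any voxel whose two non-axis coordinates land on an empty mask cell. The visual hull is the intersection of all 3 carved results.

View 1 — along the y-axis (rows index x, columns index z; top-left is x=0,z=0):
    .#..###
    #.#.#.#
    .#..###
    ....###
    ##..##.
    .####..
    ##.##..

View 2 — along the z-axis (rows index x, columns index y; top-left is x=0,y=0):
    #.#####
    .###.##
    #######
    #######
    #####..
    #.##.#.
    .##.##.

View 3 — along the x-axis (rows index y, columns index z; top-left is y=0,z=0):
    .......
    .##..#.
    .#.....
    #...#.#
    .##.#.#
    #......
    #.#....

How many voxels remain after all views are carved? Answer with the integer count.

voxel count = 40

before carving: 343 voxels (7×7×7)
after view 1 [y-axis, 27 of 49 cells solid] → remaining = 189
after view 2 [z-axis, 38 of 49 cells solid] → remaining = 145
after view 3 [x-axis, 14 of 49 cells solid] → remaining = 40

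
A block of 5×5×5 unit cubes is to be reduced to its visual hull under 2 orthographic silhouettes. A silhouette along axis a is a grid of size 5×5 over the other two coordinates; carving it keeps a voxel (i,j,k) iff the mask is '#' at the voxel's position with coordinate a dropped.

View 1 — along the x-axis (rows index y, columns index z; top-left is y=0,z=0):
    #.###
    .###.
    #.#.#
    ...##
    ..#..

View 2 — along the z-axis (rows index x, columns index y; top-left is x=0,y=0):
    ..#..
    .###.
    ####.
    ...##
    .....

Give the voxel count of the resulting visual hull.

|visual hull| = 26

before carving: 125 voxels (5×5×5)
[1] x-view keeps 13 columns → grid now 65
[2] z-view keeps 10 columns → grid now 26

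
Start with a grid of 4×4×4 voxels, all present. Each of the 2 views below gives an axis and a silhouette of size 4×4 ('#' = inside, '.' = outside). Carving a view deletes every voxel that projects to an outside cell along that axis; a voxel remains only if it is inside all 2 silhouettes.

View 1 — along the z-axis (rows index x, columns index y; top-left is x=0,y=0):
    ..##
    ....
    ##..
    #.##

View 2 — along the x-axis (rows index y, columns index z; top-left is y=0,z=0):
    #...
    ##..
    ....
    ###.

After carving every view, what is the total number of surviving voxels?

10 voxels

initial block: 4^3 = 64
[1] z-view keeps 7 columns → grid now 28
[2] x-view keeps 6 columns → grid now 10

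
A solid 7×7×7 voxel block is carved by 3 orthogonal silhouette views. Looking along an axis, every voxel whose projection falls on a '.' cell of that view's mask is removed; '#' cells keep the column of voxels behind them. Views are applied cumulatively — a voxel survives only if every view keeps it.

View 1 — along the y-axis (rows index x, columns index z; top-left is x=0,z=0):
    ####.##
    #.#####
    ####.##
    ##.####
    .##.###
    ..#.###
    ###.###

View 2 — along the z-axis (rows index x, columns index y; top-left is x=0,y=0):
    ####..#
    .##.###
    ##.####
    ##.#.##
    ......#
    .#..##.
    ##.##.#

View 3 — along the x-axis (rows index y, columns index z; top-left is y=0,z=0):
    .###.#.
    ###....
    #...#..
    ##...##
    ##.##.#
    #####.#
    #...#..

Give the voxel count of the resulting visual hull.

before carving: 343 voxels (7×7×7)
V1 y: intersect with XZ mask (39 set) -- 273 left
V2 z: intersect with XY mask (30 set) -- 173 left
V3 x: intersect with YZ mask (26 set) -- 88 left

|visual hull| = 88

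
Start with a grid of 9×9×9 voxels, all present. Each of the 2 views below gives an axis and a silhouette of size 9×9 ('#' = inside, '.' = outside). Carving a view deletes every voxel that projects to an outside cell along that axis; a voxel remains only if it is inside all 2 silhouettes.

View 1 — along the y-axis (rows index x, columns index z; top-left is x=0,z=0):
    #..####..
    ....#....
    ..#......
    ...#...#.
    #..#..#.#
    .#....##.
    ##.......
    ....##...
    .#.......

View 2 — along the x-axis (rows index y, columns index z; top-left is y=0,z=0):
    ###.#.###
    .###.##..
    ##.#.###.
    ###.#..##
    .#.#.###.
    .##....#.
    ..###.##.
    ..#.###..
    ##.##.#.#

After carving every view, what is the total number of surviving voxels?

start: 9×9×9 = 729 voxels
V1 y: intersect with XZ mask (21 set) -- 189 left
V2 x: intersect with YZ mask (47 set) -- 113 left

|visual hull| = 113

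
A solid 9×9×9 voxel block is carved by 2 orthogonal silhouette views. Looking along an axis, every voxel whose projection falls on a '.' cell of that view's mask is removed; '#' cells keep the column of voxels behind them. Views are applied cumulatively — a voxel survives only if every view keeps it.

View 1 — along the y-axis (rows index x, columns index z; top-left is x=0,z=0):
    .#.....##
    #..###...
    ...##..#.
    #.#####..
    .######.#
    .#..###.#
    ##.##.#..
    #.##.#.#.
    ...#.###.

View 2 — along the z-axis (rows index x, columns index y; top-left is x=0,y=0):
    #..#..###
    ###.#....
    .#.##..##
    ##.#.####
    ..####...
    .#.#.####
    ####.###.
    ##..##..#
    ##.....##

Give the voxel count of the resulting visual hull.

voxel count = 222

initial block: 9^3 = 729
after view 1 [y-axis, 42 of 81 cells solid] → remaining = 378
after view 2 [z-axis, 47 of 81 cells solid] → remaining = 222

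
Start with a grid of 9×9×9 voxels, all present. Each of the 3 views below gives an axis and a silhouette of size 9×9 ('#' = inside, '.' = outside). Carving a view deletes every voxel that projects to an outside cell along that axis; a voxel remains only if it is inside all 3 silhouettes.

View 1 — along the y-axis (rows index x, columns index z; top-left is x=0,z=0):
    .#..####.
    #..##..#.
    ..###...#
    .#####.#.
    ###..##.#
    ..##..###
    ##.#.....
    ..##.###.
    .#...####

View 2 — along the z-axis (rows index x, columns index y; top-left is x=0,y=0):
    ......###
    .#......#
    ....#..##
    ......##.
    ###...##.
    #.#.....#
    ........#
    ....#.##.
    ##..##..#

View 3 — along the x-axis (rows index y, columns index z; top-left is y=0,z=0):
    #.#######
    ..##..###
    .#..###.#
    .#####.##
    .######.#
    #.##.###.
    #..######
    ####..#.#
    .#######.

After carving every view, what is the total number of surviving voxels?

start: 9×9×9 = 729 voxels
  1. axis=1 (XZ plane), |mask|=43  ⇒  voxels=387
  2. axis=2 (XY plane), |mask|=27  ⇒  voxels=135
  3. axis=0 (YZ plane), |mask|=58  ⇒  voxels=96

voxel count = 96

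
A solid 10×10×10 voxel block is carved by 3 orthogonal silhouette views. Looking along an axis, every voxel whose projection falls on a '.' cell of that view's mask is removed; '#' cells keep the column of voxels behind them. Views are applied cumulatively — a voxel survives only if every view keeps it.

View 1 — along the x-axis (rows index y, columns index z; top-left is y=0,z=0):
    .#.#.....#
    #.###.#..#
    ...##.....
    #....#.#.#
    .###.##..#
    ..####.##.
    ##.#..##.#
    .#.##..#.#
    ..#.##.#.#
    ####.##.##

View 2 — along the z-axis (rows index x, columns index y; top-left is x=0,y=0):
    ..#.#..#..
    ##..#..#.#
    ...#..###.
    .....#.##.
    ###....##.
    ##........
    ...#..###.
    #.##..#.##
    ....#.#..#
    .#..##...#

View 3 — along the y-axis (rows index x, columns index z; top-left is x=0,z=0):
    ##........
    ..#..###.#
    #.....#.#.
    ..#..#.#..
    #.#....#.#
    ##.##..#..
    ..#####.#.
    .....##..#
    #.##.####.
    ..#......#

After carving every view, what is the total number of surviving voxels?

voxel count = 79

full grid |V| = 1000
  1. axis=0 (YZ plane), |mask|=51  ⇒  voxels=510
  2. axis=2 (XY plane), |mask|=39  ⇒  voxels=201
  3. axis=1 (XZ plane), |mask|=40  ⇒  voxels=79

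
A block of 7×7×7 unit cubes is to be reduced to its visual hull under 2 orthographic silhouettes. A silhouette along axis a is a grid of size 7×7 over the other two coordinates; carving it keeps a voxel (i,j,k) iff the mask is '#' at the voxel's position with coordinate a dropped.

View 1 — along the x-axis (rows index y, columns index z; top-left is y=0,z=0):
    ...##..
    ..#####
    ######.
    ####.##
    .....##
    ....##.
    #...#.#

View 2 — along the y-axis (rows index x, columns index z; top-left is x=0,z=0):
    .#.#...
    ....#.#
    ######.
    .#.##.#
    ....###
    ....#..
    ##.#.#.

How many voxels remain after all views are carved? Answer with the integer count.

full grid |V| = 343
after view 1 [x-axis, 26 of 49 cells solid] → remaining = 182
after view 2 [y-axis, 22 of 49 cells solid] → remaining = 85

remaining voxels: 85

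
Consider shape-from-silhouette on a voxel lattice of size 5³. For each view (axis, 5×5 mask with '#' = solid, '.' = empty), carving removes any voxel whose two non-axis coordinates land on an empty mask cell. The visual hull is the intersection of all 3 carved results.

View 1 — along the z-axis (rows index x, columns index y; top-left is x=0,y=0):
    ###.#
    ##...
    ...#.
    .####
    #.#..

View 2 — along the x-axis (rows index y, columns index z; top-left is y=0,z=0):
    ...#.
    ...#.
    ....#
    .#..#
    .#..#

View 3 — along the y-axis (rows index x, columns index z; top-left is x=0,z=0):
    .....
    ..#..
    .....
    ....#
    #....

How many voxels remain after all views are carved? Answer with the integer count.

remaining voxels: 3

full grid |V| = 125
[1] z-view keeps 13 columns → grid now 65
[2] x-view keeps 7 columns → grid now 17
[3] y-view keeps 3 columns → grid now 3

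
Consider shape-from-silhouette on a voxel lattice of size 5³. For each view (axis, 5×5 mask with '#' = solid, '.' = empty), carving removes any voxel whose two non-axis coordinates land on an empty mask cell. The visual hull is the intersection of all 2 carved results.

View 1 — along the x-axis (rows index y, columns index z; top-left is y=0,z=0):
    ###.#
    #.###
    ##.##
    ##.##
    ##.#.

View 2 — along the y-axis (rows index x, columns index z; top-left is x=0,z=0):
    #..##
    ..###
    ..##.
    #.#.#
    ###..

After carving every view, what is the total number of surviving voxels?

full grid |V| = 125
step 1: project along x, AND mask (19/25) → |grid| = 95
step 2: project along y, AND mask (14/25) → |grid| = 51

51 voxels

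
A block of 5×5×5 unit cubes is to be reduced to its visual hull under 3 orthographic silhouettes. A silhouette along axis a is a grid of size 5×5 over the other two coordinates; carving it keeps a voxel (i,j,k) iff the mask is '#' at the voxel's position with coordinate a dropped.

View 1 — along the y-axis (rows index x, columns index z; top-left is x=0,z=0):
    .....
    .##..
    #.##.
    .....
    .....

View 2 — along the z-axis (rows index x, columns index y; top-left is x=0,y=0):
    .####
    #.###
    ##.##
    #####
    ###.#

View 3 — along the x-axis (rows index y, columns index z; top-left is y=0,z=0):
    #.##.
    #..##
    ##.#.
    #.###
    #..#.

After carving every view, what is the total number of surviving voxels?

start: 5×5×5 = 125 voxels
[1] y-view keeps 5 columns → grid now 25
[2] z-view keeps 21 columns → grid now 20
[3] x-view keeps 15 columns → grid now 13

voxel count = 13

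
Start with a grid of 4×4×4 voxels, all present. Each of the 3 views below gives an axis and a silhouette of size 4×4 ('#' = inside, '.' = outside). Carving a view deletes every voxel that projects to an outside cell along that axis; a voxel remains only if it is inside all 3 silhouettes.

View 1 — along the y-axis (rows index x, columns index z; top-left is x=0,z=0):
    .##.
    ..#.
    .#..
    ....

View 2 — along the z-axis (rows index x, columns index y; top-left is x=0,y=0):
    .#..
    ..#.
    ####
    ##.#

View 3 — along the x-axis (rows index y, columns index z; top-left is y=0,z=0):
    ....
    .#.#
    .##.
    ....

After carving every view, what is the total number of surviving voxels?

full grid |V| = 64
step 1: project along y, AND mask (4/16) → |grid| = 16
step 2: project along z, AND mask (9/16) → |grid| = 7
step 3: project along x, AND mask (4/16) → |grid| = 4

voxel count = 4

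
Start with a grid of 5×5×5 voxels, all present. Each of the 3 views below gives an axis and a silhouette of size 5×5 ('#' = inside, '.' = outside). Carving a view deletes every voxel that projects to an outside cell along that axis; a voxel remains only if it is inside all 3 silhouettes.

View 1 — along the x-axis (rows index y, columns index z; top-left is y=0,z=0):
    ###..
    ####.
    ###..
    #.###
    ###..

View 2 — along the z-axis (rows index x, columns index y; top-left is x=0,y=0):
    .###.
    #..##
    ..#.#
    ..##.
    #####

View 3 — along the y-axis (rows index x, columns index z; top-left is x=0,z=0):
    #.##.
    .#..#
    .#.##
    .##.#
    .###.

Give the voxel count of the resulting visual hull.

remaining voxels: 28

start: 5×5×5 = 125 voxels
V1 x: intersect with YZ mask (17 set) -- 85 left
V2 z: intersect with XY mask (15 set) -- 51 left
V3 y: intersect with XZ mask (14 set) -- 28 left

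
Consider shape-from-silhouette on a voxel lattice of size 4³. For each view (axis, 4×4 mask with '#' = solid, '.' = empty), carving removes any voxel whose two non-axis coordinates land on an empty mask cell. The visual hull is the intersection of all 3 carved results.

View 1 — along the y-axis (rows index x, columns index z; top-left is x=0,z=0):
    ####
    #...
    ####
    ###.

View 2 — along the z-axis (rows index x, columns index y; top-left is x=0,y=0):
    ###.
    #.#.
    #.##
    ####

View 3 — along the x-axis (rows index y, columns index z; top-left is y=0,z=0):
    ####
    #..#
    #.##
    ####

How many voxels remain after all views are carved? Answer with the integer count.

voxel count = 31

start: 4×4×4 = 64 voxels
carve view 1 (along y, XZ-mask fill 12/16): 48 voxels remain
carve view 2 (along z, XY-mask fill 12/16): 38 voxels remain
carve view 3 (along x, YZ-mask fill 13/16): 31 voxels remain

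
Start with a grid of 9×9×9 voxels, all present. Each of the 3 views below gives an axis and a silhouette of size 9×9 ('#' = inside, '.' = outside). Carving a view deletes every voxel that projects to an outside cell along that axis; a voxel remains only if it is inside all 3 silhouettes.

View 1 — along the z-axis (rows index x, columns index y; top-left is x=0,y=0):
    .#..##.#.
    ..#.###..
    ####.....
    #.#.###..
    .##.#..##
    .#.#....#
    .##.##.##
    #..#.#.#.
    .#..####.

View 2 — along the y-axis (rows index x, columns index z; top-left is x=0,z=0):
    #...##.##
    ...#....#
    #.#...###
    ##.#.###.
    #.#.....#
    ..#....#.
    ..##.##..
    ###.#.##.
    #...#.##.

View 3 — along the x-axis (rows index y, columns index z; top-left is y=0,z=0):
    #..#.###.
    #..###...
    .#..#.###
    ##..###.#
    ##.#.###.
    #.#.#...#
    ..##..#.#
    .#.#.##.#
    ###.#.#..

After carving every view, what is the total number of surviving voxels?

before carving: 729 voxels (9×9×9)
[1] z-view keeps 40 columns → grid now 360
[2] y-view keeps 37 columns → grid now 167
[3] x-view keeps 44 columns → grid now 83

83 voxels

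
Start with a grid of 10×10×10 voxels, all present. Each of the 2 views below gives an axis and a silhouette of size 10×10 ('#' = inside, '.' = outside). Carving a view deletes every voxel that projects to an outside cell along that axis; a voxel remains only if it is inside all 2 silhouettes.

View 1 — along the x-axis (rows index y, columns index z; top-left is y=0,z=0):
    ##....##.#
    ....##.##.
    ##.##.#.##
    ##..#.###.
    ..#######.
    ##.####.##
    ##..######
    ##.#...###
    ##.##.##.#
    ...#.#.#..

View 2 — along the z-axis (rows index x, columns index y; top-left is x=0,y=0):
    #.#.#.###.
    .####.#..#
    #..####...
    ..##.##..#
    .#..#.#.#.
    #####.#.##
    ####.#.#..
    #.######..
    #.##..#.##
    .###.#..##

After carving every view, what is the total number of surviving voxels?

before carving: 1000 voxels (10×10×10)
V1 x: intersect with YZ mask (61 set) -- 610 left
V2 z: intersect with XY mask (59 set) -- 368 left

|visual hull| = 368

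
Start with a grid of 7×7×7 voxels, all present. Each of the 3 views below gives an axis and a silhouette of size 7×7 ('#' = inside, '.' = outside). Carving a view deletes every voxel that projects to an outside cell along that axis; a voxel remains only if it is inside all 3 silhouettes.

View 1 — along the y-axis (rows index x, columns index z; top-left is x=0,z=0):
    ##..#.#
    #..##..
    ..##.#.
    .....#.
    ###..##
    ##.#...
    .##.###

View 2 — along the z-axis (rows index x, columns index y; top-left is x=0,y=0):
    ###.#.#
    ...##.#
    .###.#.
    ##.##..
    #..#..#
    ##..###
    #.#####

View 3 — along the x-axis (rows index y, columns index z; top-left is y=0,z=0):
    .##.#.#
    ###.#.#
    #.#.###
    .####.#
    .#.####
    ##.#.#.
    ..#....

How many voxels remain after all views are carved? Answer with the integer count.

start: 7×7×7 = 343 voxels
after view 1 [y-axis, 24 of 49 cells solid] → remaining = 168
after view 2 [z-axis, 30 of 49 cells solid] → remaining = 105
after view 3 [x-axis, 29 of 49 cells solid] → remaining = 59

remaining voxels: 59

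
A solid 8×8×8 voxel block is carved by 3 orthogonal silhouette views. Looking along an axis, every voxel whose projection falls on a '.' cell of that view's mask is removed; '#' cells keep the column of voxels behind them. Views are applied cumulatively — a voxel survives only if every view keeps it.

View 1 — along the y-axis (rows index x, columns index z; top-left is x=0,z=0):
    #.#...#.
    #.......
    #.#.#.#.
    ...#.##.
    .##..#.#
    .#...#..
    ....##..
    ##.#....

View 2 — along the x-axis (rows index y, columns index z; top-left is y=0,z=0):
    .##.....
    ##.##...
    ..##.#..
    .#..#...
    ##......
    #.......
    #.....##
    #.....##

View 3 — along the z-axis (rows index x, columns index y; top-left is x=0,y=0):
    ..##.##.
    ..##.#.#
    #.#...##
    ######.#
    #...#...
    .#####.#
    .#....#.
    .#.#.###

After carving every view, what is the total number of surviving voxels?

31 voxels

start: 8×8×8 = 512 voxels
carve view 1 (along y, XZ-mask fill 22/64): 176 voxels remain
carve view 2 (along x, YZ-mask fill 20/64): 58 voxels remain
carve view 3 (along z, XY-mask fill 34/64): 31 voxels remain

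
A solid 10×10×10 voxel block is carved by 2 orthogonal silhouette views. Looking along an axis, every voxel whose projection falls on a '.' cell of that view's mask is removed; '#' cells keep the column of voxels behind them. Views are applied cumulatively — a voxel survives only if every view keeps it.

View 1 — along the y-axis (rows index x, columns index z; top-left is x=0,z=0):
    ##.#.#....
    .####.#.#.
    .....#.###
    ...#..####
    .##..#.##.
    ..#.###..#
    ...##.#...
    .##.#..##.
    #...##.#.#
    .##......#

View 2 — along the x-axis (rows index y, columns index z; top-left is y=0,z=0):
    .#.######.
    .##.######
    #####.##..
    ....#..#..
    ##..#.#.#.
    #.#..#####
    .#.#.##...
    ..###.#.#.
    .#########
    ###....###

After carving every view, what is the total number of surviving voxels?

initial block: 10^3 = 1000
step 1: project along y, AND mask (45/100) → |grid| = 450
step 2: project along x, AND mask (60/100) → |grid| = 275

275 voxels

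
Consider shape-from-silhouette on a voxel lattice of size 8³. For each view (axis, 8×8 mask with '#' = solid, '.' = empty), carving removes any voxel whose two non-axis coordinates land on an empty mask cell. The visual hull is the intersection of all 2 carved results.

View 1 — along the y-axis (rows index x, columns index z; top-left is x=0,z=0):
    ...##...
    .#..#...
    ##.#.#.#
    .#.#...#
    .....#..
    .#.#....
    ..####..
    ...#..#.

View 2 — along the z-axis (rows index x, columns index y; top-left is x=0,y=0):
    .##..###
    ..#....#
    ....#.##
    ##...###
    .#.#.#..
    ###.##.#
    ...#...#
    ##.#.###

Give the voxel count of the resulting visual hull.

full grid |V| = 512
  1. axis=1 (XZ plane), |mask|=21  ⇒  voxels=168
  2. axis=2 (XY plane), |mask|=32  ⇒  voxels=79

remaining voxels: 79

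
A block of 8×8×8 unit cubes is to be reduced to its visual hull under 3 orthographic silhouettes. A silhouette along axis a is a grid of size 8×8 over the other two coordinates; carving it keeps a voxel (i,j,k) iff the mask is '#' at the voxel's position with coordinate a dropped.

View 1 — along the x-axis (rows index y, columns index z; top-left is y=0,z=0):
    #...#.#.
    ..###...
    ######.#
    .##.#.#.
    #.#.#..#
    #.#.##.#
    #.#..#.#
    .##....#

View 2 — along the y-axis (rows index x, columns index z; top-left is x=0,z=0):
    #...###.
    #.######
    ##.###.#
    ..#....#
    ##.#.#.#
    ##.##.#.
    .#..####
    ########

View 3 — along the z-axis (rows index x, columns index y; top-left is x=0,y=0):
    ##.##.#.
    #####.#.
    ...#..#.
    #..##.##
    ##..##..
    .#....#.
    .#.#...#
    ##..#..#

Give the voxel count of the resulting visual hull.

|visual hull| = 74

start: 8×8×8 = 512 voxels
after view 1 [x-axis, 33 of 64 cells solid] → remaining = 264
after view 2 [y-axis, 42 of 64 cells solid] → remaining = 170
after view 3 [z-axis, 31 of 64 cells solid] → remaining = 74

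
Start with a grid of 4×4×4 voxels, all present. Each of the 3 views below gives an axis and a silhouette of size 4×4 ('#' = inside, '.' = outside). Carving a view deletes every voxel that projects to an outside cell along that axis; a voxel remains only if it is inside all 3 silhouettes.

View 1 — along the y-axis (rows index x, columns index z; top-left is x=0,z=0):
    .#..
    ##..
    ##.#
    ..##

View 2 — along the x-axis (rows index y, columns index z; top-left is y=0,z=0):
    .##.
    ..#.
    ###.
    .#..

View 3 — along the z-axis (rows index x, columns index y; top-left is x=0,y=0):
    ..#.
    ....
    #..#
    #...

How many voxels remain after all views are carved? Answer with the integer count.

voxel count = 4

initial block: 4^3 = 64
V1 y: intersect with XZ mask (8 set) -- 32 left
V2 x: intersect with YZ mask (7 set) -- 14 left
V3 z: intersect with XY mask (4 set) -- 4 left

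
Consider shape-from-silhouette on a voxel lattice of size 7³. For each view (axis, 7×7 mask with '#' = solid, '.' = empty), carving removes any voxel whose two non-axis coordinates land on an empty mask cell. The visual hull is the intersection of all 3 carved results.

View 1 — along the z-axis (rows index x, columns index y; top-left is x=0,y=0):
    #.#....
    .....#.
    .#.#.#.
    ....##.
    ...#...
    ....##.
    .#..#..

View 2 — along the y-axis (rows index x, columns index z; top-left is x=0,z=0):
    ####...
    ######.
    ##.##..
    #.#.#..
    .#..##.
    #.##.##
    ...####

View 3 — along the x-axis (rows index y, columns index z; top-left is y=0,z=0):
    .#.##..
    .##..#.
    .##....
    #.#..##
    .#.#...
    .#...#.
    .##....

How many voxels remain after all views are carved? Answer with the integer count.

remaining voxels: 14

full grid |V| = 343
step 1: project along z, AND mask (13/49) → |grid| = 91
step 2: project along y, AND mask (29/49) → |grid| = 53
step 3: project along x, AND mask (18/49) → |grid| = 14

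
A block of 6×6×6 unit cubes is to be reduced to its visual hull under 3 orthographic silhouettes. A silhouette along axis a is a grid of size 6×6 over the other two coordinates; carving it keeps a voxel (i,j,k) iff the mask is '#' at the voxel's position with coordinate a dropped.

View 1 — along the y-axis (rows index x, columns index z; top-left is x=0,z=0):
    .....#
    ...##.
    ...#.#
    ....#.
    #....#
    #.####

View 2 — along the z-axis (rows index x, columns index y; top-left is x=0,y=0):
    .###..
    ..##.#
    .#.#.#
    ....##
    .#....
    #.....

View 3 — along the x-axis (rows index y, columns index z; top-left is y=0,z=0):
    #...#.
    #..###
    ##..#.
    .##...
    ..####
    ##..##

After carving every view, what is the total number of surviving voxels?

full grid |V| = 216
[1] y-view keeps 13 columns → grid now 78
[2] z-view keeps 13 columns → grid now 24
[3] x-view keeps 19 columns → grid now 12

12 voxels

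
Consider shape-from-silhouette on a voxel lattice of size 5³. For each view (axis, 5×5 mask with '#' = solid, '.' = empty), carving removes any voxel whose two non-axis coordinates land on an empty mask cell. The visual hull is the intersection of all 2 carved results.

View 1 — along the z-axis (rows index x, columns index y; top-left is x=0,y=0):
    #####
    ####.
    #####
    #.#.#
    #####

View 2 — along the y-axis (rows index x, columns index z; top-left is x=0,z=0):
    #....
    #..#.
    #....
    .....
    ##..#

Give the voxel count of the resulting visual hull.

33 voxels

initial block: 5^3 = 125
V1 z: intersect with XY mask (22 set) -- 110 left
V2 y: intersect with XZ mask (7 set) -- 33 left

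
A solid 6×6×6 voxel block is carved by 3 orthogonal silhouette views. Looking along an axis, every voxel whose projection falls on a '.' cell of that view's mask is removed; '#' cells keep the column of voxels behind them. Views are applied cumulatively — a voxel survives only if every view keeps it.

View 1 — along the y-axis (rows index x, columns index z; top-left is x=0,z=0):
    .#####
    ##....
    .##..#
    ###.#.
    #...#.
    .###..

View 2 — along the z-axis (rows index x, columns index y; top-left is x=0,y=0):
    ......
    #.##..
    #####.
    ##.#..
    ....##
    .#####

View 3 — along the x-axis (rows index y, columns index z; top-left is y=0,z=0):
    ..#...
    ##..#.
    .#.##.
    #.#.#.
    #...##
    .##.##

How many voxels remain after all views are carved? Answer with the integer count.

full grid |V| = 216
[1] y-view keeps 19 columns → grid now 114
[2] z-view keeps 18 columns → grid now 52
[3] x-view keeps 17 columns → grid now 23

voxel count = 23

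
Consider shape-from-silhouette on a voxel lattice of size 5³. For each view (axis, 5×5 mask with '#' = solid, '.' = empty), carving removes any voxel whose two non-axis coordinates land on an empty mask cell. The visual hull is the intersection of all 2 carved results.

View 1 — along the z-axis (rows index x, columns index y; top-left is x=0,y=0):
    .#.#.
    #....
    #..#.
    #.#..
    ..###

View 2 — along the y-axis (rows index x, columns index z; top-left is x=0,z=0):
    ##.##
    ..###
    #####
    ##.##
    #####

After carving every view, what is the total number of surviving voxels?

before carving: 125 voxels (5×5×5)
V1 z: intersect with XY mask (10 set) -- 50 left
V2 y: intersect with XZ mask (21 set) -- 44 left

voxel count = 44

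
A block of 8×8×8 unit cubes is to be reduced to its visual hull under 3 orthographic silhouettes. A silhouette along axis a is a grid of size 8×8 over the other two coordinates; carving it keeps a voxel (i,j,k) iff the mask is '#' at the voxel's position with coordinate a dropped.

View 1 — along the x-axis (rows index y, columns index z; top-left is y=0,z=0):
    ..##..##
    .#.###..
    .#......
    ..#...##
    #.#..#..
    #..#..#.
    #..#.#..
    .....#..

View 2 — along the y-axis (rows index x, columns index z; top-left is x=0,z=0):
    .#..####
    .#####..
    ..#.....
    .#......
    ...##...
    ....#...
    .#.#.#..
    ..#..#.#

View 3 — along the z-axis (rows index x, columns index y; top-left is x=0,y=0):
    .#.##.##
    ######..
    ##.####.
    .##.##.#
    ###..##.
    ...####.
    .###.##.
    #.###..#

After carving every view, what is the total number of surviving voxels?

initial block: 8^3 = 512
  1. axis=0 (YZ plane), |mask|=22  ⇒  voxels=176
  2. axis=1 (XZ plane), |mask|=21  ⇒  voxels=56
  3. axis=2 (XY plane), |mask|=41  ⇒  voxels=43

voxel count = 43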